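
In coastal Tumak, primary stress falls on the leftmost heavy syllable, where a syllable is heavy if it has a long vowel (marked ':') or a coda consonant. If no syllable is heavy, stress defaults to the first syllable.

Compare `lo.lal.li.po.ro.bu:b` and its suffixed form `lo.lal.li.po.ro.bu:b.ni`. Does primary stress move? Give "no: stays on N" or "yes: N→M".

Base `lo.lal.li.po.ro.bu:b` (6 syllables):
  Weights: 1 lo L, 2 lal H, 3 li L, 4 po L, 5 ro L, 6 bu:b H.
  Heavy syllables in the domain: 2, 6. The leftmost is syllable 2 (lal).
  → primary stress on syllable 2.
Suffixed `lo.lal.li.po.ro.bu:b.ni` (7 syllables):
  Weights: 1 lo L, 2 lal H, 3 li L, 4 po L, 5 ro L, 6 bu:b H, 7 ni L.
  Heavy syllables in the domain: 2, 6. The leftmost is syllable 2 (lal).
  → primary stress on syllable 2.

no: stays on 2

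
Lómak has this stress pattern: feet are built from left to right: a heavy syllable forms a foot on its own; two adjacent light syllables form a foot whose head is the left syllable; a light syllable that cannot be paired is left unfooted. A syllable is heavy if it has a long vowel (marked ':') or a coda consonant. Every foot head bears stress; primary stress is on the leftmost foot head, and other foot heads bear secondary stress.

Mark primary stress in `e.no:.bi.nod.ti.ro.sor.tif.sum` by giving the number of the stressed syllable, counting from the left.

2

Weights: 1 e L, 2 no: H, 3 bi L, 4 nod H, 5 ti L, 6 ro L, 7 sor H, 8 tif H, 9 sum H.
Parse left to right (heavy = foot alone; LL = one foot; stranded L unfooted): e (ˈno:) bi (ˈnod) (ˈti.ro) (ˈsor) (ˈtif) (ˈsum).
Foot heads: 2, 4, 5, 7, 8, 9.
Primary stress on the leftmost head = syllable 2.
Primary stress: syllable 2 → e.ˈno:.bi.nod.ti.ro.sor.tif.sum.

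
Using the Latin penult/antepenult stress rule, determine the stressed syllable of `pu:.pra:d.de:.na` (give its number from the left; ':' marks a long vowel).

3

Classical Latin: stress the penult if heavy (long vowel or closed), else the antepenult.
Weights: 2 pra:d H, 3 de: H, 4 na L.
The penult (syllable 3, de:) is heavy, so it takes stress.
Stress on syllable 3: pu:.pra:d.ˈde:.na.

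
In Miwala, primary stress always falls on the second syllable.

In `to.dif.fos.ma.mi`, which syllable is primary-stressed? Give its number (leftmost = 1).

2

The word has 5 syllables; the second syllable is syllable 2 (dif).
Primary stress: syllable 2 → to.ˈdif.fos.ma.mi.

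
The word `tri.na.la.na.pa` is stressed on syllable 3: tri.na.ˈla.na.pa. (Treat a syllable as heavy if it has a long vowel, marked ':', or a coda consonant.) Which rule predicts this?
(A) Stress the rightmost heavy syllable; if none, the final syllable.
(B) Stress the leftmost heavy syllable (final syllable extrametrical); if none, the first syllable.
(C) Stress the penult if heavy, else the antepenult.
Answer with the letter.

Rule A → syllable 5 (observed: 3).
Rule B → syllable 1 (observed: 3).
Rule C → syllable 3 ✓.

C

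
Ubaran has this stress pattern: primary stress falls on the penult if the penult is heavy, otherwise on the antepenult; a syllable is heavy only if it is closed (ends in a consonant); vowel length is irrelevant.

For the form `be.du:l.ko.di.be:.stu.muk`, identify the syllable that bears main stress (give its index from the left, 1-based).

5

Weights: 5 be: L, 6 stu L, 7 muk H.
The penult (syllable 6, stu) is light, so stress falls on the antepenult (syllable 5, be:).
Primary stress: syllable 5 → be.du:l.ko.di.ˈbe:.stu.muk.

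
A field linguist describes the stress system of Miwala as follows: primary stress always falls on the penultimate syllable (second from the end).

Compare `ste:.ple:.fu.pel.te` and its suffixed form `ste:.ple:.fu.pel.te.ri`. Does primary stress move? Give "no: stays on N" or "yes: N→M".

Base `ste:.ple:.fu.pel.te` (5 syllables):
  The word has 5 syllables; the penultimate syllable (second from the end) is syllable 4 (pel).
  → primary stress on syllable 4.
Suffixed `ste:.ple:.fu.pel.te.ri` (6 syllables):
  The word has 6 syllables; the penultimate syllable (second from the end) is syllable 5 (te).
  → primary stress on syllable 5.

yes: 4→5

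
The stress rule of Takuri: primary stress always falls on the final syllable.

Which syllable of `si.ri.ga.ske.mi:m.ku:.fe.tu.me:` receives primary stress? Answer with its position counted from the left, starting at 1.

The word has 9 syllables; the final syllable is syllable 9 (me:).
Primary stress: syllable 9 → si.ri.ga.ske.mi:m.ku:.fe.tu.ˈme:.

9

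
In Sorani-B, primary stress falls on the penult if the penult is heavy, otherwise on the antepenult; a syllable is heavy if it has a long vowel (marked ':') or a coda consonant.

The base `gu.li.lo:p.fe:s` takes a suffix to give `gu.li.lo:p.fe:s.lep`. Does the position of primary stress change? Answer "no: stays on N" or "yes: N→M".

Base `gu.li.lo:p.fe:s` (4 syllables):
  Weights: 2 li L, 3 lo:p H, 4 fe:s H.
  The penult (syllable 3, lo:p) is heavy, so it takes stress.
  → primary stress on syllable 3.
Suffixed `gu.li.lo:p.fe:s.lep` (5 syllables):
  Weights: 3 lo:p H, 4 fe:s H, 5 lep H.
  The penult (syllable 4, fe:s) is heavy, so it takes stress.
  → primary stress on syllable 4.

yes: 3→4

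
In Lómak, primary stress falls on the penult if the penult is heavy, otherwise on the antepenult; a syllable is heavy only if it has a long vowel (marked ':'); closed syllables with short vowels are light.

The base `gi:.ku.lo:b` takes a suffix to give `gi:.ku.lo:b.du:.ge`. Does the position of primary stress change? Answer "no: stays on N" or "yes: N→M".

yes: 1→4

Base `gi:.ku.lo:b` (3 syllables):
  Weights: 1 gi: H, 2 ku L, 3 lo:b H.
  The penult (syllable 2, ku) is light, so stress falls on the antepenult (syllable 1, gi:).
  → primary stress on syllable 1.
Suffixed `gi:.ku.lo:b.du:.ge` (5 syllables):
  Weights: 3 lo:b H, 4 du: H, 5 ge L.
  The penult (syllable 4, du:) is heavy, so it takes stress.
  → primary stress on syllable 4.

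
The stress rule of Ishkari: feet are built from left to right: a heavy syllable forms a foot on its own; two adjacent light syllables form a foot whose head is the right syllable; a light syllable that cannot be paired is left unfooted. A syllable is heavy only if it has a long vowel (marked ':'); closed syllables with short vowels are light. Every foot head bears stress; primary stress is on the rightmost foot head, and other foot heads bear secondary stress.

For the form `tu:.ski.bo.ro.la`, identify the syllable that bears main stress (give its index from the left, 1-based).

5

Weights: 1 tu: H, 2 ski L, 3 bo L, 4 ro L, 5 la L.
Parse left to right (heavy = foot alone; LL = one foot; stranded L unfooted): (ˈtu:) (ski.ˈbo) (ro.ˈla).
Foot heads: 1, 3, 5.
Primary stress on the rightmost head = syllable 5.
Primary stress: syllable 5 → tu:.ski.bo.ro.ˈla.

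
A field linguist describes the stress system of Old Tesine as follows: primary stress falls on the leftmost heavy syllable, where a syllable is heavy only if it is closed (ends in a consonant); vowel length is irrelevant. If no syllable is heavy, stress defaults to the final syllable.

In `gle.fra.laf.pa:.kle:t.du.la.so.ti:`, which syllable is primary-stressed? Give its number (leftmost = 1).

Weights: 1 gle L, 2 fra L, 3 laf H, 4 pa: L, 5 kle:t H, 6 du L, 7 la L, 8 so L, 9 ti: L.
Heavy syllables in the domain: 3, 5. The leftmost is syllable 3 (laf).
Primary stress: syllable 3 → gle.fra.ˈlaf.pa:.kle:t.du.la.so.ti:.

3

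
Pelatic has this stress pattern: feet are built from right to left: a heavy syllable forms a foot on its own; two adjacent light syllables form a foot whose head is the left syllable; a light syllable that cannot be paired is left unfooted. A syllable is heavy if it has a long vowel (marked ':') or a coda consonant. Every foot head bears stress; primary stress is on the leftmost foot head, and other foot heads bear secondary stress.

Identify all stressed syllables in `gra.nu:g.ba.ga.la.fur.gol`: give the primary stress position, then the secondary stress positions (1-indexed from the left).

Weights: 1 gra L, 2 nu:g H, 3 ba L, 4 ga L, 5 la L, 6 fur H, 7 gol H.
Parse right to left (heavy = foot alone; LL = one foot; stranded L unfooted): gra (ˈnu:g) ba (ˈga.la) (ˈfur) (ˈgol).
Foot heads: 2, 4, 6, 7.
Primary stress on the leftmost head = syllable 2.
Secondary stress on 4, 6, 7: gra.ˈnu:g.ba.ˌga.la.ˌfur.ˌgol.

primary 2, secondary 4, 6, 7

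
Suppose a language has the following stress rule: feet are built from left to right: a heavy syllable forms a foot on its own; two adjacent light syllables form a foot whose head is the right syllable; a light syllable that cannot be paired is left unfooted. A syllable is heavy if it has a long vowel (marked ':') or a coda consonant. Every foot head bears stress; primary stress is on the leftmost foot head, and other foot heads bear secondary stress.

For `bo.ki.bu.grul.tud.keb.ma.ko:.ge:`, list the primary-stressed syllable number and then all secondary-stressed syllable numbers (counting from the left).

Weights: 1 bo L, 2 ki L, 3 bu L, 4 grul H, 5 tud H, 6 keb H, 7 ma L, 8 ko: H, 9 ge: H.
Parse left to right (heavy = foot alone; LL = one foot; stranded L unfooted): (bo.ˈki) bu (ˈgrul) (ˈtud) (ˈkeb) ma (ˈko:) (ˈge:).
Foot heads: 2, 4, 5, 6, 8, 9.
Primary stress on the leftmost head = syllable 2.
Secondary stress on 4, 5, 6, 8, 9: bo.ˈki.bu.ˌgrul.ˌtud.ˌkeb.ma.ˌko:.ˌge:.

primary 2, secondary 4, 5, 6, 8, 9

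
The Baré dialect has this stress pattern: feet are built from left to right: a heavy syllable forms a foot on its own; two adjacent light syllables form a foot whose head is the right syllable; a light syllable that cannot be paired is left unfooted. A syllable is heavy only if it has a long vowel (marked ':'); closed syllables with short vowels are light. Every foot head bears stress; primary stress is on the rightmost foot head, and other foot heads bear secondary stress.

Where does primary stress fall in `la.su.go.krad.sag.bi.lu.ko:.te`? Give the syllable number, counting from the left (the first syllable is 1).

Weights: 1 la L, 2 su L, 3 go L, 4 krad L, 5 sag L, 6 bi L, 7 lu L, 8 ko: H, 9 te L.
Parse left to right (heavy = foot alone; LL = one foot; stranded L unfooted): (la.ˈsu) (go.ˈkrad) (sag.ˈbi) lu (ˈko:) te.
Foot heads: 2, 4, 6, 8.
Primary stress on the rightmost head = syllable 8.
Primary stress: syllable 8 → la.su.go.krad.sag.bi.lu.ˈko:.te.

8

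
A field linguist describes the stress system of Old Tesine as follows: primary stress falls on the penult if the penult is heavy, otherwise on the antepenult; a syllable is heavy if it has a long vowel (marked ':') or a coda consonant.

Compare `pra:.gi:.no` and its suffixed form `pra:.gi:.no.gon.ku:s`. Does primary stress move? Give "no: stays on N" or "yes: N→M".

Base `pra:.gi:.no` (3 syllables):
  Weights: 1 pra: H, 2 gi: H, 3 no L.
  The penult (syllable 2, gi:) is heavy, so it takes stress.
  → primary stress on syllable 2.
Suffixed `pra:.gi:.no.gon.ku:s` (5 syllables):
  Weights: 3 no L, 4 gon H, 5 ku:s H.
  The penult (syllable 4, gon) is heavy, so it takes stress.
  → primary stress on syllable 4.

yes: 2→4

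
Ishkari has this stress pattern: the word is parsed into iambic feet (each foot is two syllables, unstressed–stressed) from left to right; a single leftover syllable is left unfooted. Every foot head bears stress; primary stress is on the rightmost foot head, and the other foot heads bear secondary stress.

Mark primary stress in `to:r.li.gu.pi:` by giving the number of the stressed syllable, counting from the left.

4

Parse left to right into iambic (σˈσ) feet: (to:r.ˈli) (gu.ˈpi:).
Foot heads (stressed positions): 2, 4.
End Rule Rightmost: primary stress on the rightmost head = syllable 4.
Primary stress: syllable 4 → to:r.li.gu.ˈpi:.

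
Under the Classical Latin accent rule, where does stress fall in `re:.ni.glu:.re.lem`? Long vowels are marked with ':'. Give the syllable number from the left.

Classical Latin: stress the penult if heavy (long vowel or closed), else the antepenult.
Weights: 3 glu: H, 4 re L, 5 lem H.
The penult (syllable 4, re) is light, so stress falls on the antepenult (syllable 3, glu:).
Stress on syllable 3: re:.ni.ˈglu:.re.lem.

3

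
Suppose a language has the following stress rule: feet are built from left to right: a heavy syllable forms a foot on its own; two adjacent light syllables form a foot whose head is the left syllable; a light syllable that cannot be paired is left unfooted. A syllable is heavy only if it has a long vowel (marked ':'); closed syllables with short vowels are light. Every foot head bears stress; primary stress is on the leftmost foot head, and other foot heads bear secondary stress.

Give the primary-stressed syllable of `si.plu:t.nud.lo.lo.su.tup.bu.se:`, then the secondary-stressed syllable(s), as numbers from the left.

Weights: 1 si L, 2 plu:t H, 3 nud L, 4 lo L, 5 lo L, 6 su L, 7 tup L, 8 bu L, 9 se: H.
Parse left to right (heavy = foot alone; LL = one foot; stranded L unfooted): si (ˈplu:t) (ˈnud.lo) (ˈlo.su) (ˈtup.bu) (ˈse:).
Foot heads: 2, 3, 5, 7, 9.
Primary stress on the leftmost head = syllable 2.
Secondary stress on 3, 5, 7, 9: si.ˈplu:t.ˌnud.lo.ˌlo.su.ˌtup.bu.ˌse:.

primary 2, secondary 3, 5, 7, 9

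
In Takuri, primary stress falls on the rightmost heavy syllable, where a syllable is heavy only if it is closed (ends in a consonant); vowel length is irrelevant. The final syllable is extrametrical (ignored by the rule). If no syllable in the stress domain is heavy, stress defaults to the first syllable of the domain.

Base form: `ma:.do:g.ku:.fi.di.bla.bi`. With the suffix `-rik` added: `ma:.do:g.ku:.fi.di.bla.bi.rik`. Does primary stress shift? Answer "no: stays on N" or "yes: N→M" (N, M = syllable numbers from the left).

no: stays on 2

Base `ma:.do:g.ku:.fi.di.bla.bi` (7 syllables):
  The final syllable (7, bi) is extrametrical; the stress domain is syllables 1–6.
  Weights: 1 ma: L, 2 do:g H, 3 ku: L, 4 fi L, 5 di L, 6 bla L.
  Heavy syllables in the domain: 2. The rightmost is syllable 2 (do:g).
  → primary stress on syllable 2.
Suffixed `ma:.do:g.ku:.fi.di.bla.bi.rik` (8 syllables):
  The final syllable (8, rik) is extrametrical; the stress domain is syllables 1–7.
  Weights: 1 ma: L, 2 do:g H, 3 ku: L, 4 fi L, 5 di L, 6 bla L, 7 bi L.
  Heavy syllables in the domain: 2. The rightmost is syllable 2 (do:g).
  → primary stress on syllable 2.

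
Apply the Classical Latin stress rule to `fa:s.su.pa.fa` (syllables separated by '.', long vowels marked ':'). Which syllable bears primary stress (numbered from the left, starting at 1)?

2

Classical Latin: stress the penult if heavy (long vowel or closed), else the antepenult.
Weights: 2 su L, 3 pa L, 4 fa L.
The penult (syllable 3, pa) is light, so stress falls on the antepenult (syllable 2, su).
Stress on syllable 2: fa:s.ˈsu.pa.fa.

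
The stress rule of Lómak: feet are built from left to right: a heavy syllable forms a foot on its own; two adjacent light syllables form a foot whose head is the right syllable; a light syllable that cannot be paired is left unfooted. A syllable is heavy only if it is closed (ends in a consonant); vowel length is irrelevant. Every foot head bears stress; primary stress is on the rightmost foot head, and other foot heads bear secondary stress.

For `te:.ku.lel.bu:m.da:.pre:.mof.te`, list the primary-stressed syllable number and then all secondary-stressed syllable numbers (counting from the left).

Weights: 1 te: L, 2 ku L, 3 lel H, 4 bu:m H, 5 da: L, 6 pre: L, 7 mof H, 8 te L.
Parse left to right (heavy = foot alone; LL = one foot; stranded L unfooted): (te:.ˈku) (ˈlel) (ˈbu:m) (da:.ˈpre:) (ˈmof) te.
Foot heads: 2, 3, 4, 6, 7.
Primary stress on the rightmost head = syllable 7.
Secondary stress on 2, 3, 4, 6: te:.ˌku.ˌlel.ˌbu:m.da:.ˌpre:.ˈmof.te.

primary 7, secondary 2, 3, 4, 6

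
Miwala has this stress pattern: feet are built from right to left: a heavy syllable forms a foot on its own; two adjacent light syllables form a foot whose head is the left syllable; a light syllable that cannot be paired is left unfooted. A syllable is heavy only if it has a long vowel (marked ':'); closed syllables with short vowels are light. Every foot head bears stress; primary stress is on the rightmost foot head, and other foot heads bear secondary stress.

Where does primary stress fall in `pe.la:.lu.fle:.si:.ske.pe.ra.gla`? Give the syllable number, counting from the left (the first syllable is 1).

8

Weights: 1 pe L, 2 la: H, 3 lu L, 4 fle: H, 5 si: H, 6 ske L, 7 pe L, 8 ra L, 9 gla L.
Parse right to left (heavy = foot alone; LL = one foot; stranded L unfooted): pe (ˈla:) lu (ˈfle:) (ˈsi:) (ˈske.pe) (ˈra.gla).
Foot heads: 2, 4, 5, 6, 8.
Primary stress on the rightmost head = syllable 8.
Primary stress: syllable 8 → pe.la:.lu.fle:.si:.ske.pe.ˈra.gla.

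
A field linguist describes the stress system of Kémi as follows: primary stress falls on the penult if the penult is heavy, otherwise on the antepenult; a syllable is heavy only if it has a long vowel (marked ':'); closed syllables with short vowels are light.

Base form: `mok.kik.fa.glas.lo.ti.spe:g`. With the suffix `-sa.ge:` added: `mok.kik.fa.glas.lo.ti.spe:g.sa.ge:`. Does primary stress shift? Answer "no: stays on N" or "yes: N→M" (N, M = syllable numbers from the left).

Base `mok.kik.fa.glas.lo.ti.spe:g` (7 syllables):
  Weights: 5 lo L, 6 ti L, 7 spe:g H.
  The penult (syllable 6, ti) is light, so stress falls on the antepenult (syllable 5, lo).
  → primary stress on syllable 5.
Suffixed `mok.kik.fa.glas.lo.ti.spe:g.sa.ge:` (9 syllables):
  Weights: 7 spe:g H, 8 sa L, 9 ge: H.
  The penult (syllable 8, sa) is light, so stress falls on the antepenult (syllable 7, spe:g).
  → primary stress on syllable 7.

yes: 5→7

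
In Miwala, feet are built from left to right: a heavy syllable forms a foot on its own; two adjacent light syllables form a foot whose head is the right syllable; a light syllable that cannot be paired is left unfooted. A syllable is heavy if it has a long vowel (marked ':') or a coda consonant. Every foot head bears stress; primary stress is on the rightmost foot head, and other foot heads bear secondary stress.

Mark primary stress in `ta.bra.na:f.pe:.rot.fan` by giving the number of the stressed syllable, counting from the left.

Weights: 1 ta L, 2 bra L, 3 na:f H, 4 pe: H, 5 rot H, 6 fan H.
Parse left to right (heavy = foot alone; LL = one foot; stranded L unfooted): (ta.ˈbra) (ˈna:f) (ˈpe:) (ˈrot) (ˈfan).
Foot heads: 2, 3, 4, 5, 6.
Primary stress on the rightmost head = syllable 6.
Primary stress: syllable 6 → ta.bra.na:f.pe:.rot.ˈfan.

6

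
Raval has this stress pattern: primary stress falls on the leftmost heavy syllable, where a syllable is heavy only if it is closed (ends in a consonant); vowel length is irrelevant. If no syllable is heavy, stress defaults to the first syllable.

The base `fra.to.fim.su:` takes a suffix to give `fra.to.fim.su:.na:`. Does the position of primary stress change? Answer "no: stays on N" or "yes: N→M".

Base `fra.to.fim.su:` (4 syllables):
  Weights: 1 fra L, 2 to L, 3 fim H, 4 su: L.
  Heavy syllables in the domain: 3. The leftmost is syllable 3 (fim).
  → primary stress on syllable 3.
Suffixed `fra.to.fim.su:.na:` (5 syllables):
  Weights: 1 fra L, 2 to L, 3 fim H, 4 su: L, 5 na: L.
  Heavy syllables in the domain: 3. The leftmost is syllable 3 (fim).
  → primary stress on syllable 3.

no: stays on 3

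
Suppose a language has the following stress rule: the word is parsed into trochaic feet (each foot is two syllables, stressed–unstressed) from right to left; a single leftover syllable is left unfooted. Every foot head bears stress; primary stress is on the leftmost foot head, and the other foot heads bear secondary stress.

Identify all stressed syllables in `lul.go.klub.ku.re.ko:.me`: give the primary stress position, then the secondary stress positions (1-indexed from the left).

primary 2, secondary 4, 6

Parse right to left into trochaic (ˈσσ) feet: lul (ˈgo.klub) (ˈku.re) (ˈko:.me). Syllable 1 is left unfooted.
Foot heads (stressed positions): 2, 4, 6.
End Rule Leftmost: primary stress on the leftmost head = syllable 2.
Secondary stress on 4, 6: lul.ˈgo.klub.ˌku.re.ˌko:.me.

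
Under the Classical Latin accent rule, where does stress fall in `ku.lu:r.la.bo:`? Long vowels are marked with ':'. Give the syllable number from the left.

Classical Latin: stress the penult if heavy (long vowel or closed), else the antepenult.
Weights: 2 lu:r H, 3 la L, 4 bo: H.
The penult (syllable 3, la) is light, so stress falls on the antepenult (syllable 2, lu:r).
Stress on syllable 2: ku.ˈlu:r.la.bo:.

2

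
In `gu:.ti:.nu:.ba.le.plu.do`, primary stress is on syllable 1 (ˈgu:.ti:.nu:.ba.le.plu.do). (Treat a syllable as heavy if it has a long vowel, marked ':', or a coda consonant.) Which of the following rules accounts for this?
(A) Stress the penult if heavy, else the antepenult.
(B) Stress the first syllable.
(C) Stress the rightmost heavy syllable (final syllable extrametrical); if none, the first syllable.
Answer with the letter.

B

Rule A → syllable 5 (observed: 1).
Rule B → syllable 1 ✓.
Rule C → syllable 3 (observed: 1).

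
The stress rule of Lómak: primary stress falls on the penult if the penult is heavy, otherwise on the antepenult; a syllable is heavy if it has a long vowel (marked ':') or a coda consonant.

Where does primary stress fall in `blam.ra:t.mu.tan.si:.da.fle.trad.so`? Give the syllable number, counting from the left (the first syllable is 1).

8

Weights: 7 fle L, 8 trad H, 9 so L.
The penult (syllable 8, trad) is heavy, so it takes stress.
Primary stress: syllable 8 → blam.ra:t.mu.tan.si:.da.fle.ˈtrad.so.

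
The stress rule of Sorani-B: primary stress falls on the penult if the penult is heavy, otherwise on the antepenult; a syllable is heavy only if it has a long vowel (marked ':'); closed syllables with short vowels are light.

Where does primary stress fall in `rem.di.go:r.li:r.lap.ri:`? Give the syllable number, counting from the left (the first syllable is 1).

4

Weights: 4 li:r H, 5 lap L, 6 ri: H.
The penult (syllable 5, lap) is light, so stress falls on the antepenult (syllable 4, li:r).
Primary stress: syllable 4 → rem.di.go:r.ˈli:r.lap.ri:.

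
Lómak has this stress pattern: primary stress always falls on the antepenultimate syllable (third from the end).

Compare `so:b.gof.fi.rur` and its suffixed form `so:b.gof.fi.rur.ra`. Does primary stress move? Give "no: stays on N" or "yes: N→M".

Base `so:b.gof.fi.rur` (4 syllables):
  The word has 4 syllables; the antepenultimate syllable (third from the end) is syllable 2 (gof).
  → primary stress on syllable 2.
Suffixed `so:b.gof.fi.rur.ra` (5 syllables):
  The word has 5 syllables; the antepenultimate syllable (third from the end) is syllable 3 (fi).
  → primary stress on syllable 3.

yes: 2→3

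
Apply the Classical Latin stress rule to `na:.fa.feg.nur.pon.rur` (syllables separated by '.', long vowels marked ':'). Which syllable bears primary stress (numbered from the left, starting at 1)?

5

Classical Latin: stress the penult if heavy (long vowel or closed), else the antepenult.
Weights: 4 nur H, 5 pon H, 6 rur H.
The penult (syllable 5, pon) is heavy, so it takes stress.
Stress on syllable 5: na:.fa.feg.nur.ˈpon.rur.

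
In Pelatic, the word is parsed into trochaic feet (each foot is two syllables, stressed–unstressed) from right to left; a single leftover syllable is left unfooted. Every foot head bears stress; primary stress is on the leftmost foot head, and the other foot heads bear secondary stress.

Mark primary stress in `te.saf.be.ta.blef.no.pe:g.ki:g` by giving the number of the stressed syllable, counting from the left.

1

Parse right to left into trochaic (ˈσσ) feet: (ˈte.saf) (ˈbe.ta) (ˈblef.no) (ˈpe:g.ki:g).
Foot heads (stressed positions): 1, 3, 5, 7.
End Rule Leftmost: primary stress on the leftmost head = syllable 1.
Primary stress: syllable 1 → ˈte.saf.be.ta.blef.no.pe:g.ki:g.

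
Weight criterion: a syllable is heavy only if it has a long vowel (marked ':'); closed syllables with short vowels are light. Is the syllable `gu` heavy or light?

`gu`: short vowel, open (no coda). Short vowel → light.

light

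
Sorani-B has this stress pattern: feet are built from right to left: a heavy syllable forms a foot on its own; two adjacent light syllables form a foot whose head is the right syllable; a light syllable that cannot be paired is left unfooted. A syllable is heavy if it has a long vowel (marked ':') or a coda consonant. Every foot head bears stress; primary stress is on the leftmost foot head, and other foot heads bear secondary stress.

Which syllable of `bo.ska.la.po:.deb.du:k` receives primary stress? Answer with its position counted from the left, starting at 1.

3

Weights: 1 bo L, 2 ska L, 3 la L, 4 po: H, 5 deb H, 6 du:k H.
Parse right to left (heavy = foot alone; LL = one foot; stranded L unfooted): bo (ska.ˈla) (ˈpo:) (ˈdeb) (ˈdu:k).
Foot heads: 3, 4, 5, 6.
Primary stress on the leftmost head = syllable 3.
Primary stress: syllable 3 → bo.ska.ˈla.po:.deb.du:k.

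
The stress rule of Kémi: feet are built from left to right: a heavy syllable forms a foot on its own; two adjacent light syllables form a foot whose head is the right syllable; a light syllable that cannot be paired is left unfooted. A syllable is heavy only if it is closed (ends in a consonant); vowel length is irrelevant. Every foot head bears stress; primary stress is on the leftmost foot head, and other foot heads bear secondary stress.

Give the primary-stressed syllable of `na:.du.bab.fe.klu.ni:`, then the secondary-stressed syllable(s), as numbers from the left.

primary 2, secondary 3, 5

Weights: 1 na: L, 2 du L, 3 bab H, 4 fe L, 5 klu L, 6 ni: L.
Parse left to right (heavy = foot alone; LL = one foot; stranded L unfooted): (na:.ˈdu) (ˈbab) (fe.ˈklu) ni:.
Foot heads: 2, 3, 5.
Primary stress on the leftmost head = syllable 2.
Secondary stress on 3, 5: na:.ˈdu.ˌbab.fe.ˌklu.ni:.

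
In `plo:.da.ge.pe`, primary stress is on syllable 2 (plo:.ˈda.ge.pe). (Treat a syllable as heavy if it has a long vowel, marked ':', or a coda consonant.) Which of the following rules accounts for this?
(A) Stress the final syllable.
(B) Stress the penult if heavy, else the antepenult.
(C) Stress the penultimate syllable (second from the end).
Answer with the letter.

B

Rule A → syllable 4 (observed: 2).
Rule B → syllable 2 ✓.
Rule C → syllable 3 (observed: 2).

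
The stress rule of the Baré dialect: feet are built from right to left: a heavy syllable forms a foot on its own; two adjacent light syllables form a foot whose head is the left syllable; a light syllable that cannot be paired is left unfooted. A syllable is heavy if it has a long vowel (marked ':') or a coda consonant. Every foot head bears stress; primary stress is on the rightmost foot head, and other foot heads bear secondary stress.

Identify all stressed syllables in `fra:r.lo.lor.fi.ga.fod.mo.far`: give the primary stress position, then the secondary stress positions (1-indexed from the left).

Weights: 1 fra:r H, 2 lo L, 3 lor H, 4 fi L, 5 ga L, 6 fod H, 7 mo L, 8 far H.
Parse right to left (heavy = foot alone; LL = one foot; stranded L unfooted): (ˈfra:r) lo (ˈlor) (ˈfi.ga) (ˈfod) mo (ˈfar).
Foot heads: 1, 3, 4, 6, 8.
Primary stress on the rightmost head = syllable 8.
Secondary stress on 1, 3, 4, 6: ˌfra:r.lo.ˌlor.ˌfi.ga.ˌfod.mo.ˈfar.

primary 8, secondary 1, 3, 4, 6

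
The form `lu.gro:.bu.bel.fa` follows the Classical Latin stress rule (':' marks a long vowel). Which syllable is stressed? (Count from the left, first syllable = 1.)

Classical Latin: stress the penult if heavy (long vowel or closed), else the antepenult.
Weights: 3 bu L, 4 bel H, 5 fa L.
The penult (syllable 4, bel) is heavy, so it takes stress.
Stress on syllable 4: lu.gro:.bu.ˈbel.fa.

4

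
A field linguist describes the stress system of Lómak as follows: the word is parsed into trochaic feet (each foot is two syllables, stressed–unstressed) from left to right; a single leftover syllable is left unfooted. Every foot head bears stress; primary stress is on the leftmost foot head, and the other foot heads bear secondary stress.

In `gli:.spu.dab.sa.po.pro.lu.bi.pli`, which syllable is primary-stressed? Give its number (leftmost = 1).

Parse left to right into trochaic (ˈσσ) feet: (ˈgli:.spu) (ˈdab.sa) (ˈpo.pro) (ˈlu.bi) pli. Syllable 9 is left unfooted.
Foot heads (stressed positions): 1, 3, 5, 7.
End Rule Leftmost: primary stress on the leftmost head = syllable 1.
Primary stress: syllable 1 → ˈgli:.spu.dab.sa.po.pro.lu.bi.pli.

1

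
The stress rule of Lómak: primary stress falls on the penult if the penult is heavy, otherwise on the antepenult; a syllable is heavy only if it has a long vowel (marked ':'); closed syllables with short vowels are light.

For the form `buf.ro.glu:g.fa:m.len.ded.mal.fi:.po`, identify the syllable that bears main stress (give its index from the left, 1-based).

8

Weights: 7 mal L, 8 fi: H, 9 po L.
The penult (syllable 8, fi:) is heavy, so it takes stress.
Primary stress: syllable 8 → buf.ro.glu:g.fa:m.len.ded.mal.ˈfi:.po.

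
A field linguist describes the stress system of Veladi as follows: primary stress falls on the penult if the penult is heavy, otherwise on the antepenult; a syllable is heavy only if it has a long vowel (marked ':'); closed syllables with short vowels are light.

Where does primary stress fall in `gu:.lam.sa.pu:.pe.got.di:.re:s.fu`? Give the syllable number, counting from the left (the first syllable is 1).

Weights: 7 di: H, 8 re:s H, 9 fu L.
The penult (syllable 8, re:s) is heavy, so it takes stress.
Primary stress: syllable 8 → gu:.lam.sa.pu:.pe.got.di:.ˈre:s.fu.

8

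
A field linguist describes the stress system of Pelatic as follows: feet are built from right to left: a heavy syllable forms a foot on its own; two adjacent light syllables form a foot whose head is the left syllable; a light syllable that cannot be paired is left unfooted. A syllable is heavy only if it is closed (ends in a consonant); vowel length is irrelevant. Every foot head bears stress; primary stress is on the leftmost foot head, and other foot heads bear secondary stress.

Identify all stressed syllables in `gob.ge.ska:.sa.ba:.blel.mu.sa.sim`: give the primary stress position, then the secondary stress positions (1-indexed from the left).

primary 1, secondary 2, 4, 6, 7, 9

Weights: 1 gob H, 2 ge L, 3 ska: L, 4 sa L, 5 ba: L, 6 blel H, 7 mu L, 8 sa L, 9 sim H.
Parse right to left (heavy = foot alone; LL = one foot; stranded L unfooted): (ˈgob) (ˈge.ska:) (ˈsa.ba:) (ˈblel) (ˈmu.sa) (ˈsim).
Foot heads: 1, 2, 4, 6, 7, 9.
Primary stress on the leftmost head = syllable 1.
Secondary stress on 2, 4, 6, 7, 9: ˈgob.ˌge.ska:.ˌsa.ba:.ˌblel.ˌmu.sa.ˌsim.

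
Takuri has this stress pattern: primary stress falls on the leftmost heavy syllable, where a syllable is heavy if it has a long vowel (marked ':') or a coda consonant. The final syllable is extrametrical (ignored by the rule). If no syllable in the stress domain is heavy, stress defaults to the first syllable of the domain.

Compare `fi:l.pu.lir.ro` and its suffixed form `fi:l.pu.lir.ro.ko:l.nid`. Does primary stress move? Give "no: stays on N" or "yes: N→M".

Base `fi:l.pu.lir.ro` (4 syllables):
  The final syllable (4, ro) is extrametrical; the stress domain is syllables 1–3.
  Weights: 1 fi:l H, 2 pu L, 3 lir H.
  Heavy syllables in the domain: 1, 3. The leftmost is syllable 1 (fi:l).
  → primary stress on syllable 1.
Suffixed `fi:l.pu.lir.ro.ko:l.nid` (6 syllables):
  The final syllable (6, nid) is extrametrical; the stress domain is syllables 1–5.
  Weights: 1 fi:l H, 2 pu L, 3 lir H, 4 ro L, 5 ko:l H.
  Heavy syllables in the domain: 1, 3, 5. The leftmost is syllable 1 (fi:l).
  → primary stress on syllable 1.

no: stays on 1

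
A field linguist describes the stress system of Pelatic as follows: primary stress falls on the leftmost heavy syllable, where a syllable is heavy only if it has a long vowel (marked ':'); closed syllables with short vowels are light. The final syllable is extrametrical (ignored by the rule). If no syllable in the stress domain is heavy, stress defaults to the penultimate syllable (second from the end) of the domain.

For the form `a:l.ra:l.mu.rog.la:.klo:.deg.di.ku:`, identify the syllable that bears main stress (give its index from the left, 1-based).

1

The final syllable (9, ku:) is extrametrical; the stress domain is syllables 1–8.
Weights: 1 a:l H, 2 ra:l H, 3 mu L, 4 rog L, 5 la: H, 6 klo: H, 7 deg L, 8 di L.
Heavy syllables in the domain: 1, 2, 5, 6. The leftmost is syllable 1 (a:l).
Primary stress: syllable 1 → ˈa:l.ra:l.mu.rog.la:.klo:.deg.di.ku:.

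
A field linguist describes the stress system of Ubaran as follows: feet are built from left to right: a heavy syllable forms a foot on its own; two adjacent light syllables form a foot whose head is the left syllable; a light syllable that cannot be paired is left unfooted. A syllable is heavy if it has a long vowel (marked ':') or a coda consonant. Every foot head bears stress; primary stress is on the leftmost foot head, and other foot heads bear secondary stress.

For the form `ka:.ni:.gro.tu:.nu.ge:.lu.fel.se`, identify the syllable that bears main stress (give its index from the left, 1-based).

Weights: 1 ka: H, 2 ni: H, 3 gro L, 4 tu: H, 5 nu L, 6 ge: H, 7 lu L, 8 fel H, 9 se L.
Parse left to right (heavy = foot alone; LL = one foot; stranded L unfooted): (ˈka:) (ˈni:) gro (ˈtu:) nu (ˈge:) lu (ˈfel) se.
Foot heads: 1, 2, 4, 6, 8.
Primary stress on the leftmost head = syllable 1.
Primary stress: syllable 1 → ˈka:.ni:.gro.tu:.nu.ge:.lu.fel.se.

1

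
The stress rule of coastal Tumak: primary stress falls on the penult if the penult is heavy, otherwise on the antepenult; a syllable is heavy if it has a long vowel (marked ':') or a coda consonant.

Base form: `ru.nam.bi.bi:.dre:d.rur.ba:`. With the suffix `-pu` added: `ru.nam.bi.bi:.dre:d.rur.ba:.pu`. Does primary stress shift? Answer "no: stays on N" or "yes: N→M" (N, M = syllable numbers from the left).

Base `ru.nam.bi.bi:.dre:d.rur.ba:` (7 syllables):
  Weights: 5 dre:d H, 6 rur H, 7 ba: H.
  The penult (syllable 6, rur) is heavy, so it takes stress.
  → primary stress on syllable 6.
Suffixed `ru.nam.bi.bi:.dre:d.rur.ba:.pu` (8 syllables):
  Weights: 6 rur H, 7 ba: H, 8 pu L.
  The penult (syllable 7, ba:) is heavy, so it takes stress.
  → primary stress on syllable 7.

yes: 6→7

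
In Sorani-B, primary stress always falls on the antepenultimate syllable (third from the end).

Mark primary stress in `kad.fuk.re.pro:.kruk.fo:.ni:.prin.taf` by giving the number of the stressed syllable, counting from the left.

The word has 9 syllables; the antepenultimate syllable (third from the end) is syllable 7 (ni:).
Primary stress: syllable 7 → kad.fuk.re.pro:.kruk.fo:.ˈni:.prin.taf.

7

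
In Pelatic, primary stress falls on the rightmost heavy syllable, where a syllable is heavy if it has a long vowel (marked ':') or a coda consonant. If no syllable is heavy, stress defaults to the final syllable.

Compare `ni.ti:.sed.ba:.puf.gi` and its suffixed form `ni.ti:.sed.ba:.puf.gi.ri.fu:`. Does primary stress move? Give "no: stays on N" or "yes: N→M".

yes: 5→8

Base `ni.ti:.sed.ba:.puf.gi` (6 syllables):
  Weights: 1 ni L, 2 ti: H, 3 sed H, 4 ba: H, 5 puf H, 6 gi L.
  Heavy syllables in the domain: 2, 3, 4, 5. The rightmost is syllable 5 (puf).
  → primary stress on syllable 5.
Suffixed `ni.ti:.sed.ba:.puf.gi.ri.fu:` (8 syllables):
  Weights: 1 ni L, 2 ti: H, 3 sed H, 4 ba: H, 5 puf H, 6 gi L, 7 ri L, 8 fu: H.
  Heavy syllables in the domain: 2, 3, 4, 5, 8. The rightmost is syllable 8 (fu:).
  → primary stress on syllable 8.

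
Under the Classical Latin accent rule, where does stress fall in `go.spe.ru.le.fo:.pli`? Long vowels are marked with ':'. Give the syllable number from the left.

Classical Latin: stress the penult if heavy (long vowel or closed), else the antepenult.
Weights: 4 le L, 5 fo: H, 6 pli L.
The penult (syllable 5, fo:) is heavy, so it takes stress.
Stress on syllable 5: go.spe.ru.le.ˈfo:.pli.

5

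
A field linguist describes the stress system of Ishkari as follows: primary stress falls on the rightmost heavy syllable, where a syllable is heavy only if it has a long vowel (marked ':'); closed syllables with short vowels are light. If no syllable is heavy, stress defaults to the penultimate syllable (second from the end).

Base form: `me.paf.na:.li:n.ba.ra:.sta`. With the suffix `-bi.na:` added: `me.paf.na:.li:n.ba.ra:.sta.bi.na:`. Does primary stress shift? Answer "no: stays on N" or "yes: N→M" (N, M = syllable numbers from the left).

yes: 6→9

Base `me.paf.na:.li:n.ba.ra:.sta` (7 syllables):
  Weights: 1 me L, 2 paf L, 3 na: H, 4 li:n H, 5 ba L, 6 ra: H, 7 sta L.
  Heavy syllables in the domain: 3, 4, 6. The rightmost is syllable 6 (ra:).
  → primary stress on syllable 6.
Suffixed `me.paf.na:.li:n.ba.ra:.sta.bi.na:` (9 syllables):
  Weights: 1 me L, 2 paf L, 3 na: H, 4 li:n H, 5 ba L, 6 ra: H, 7 sta L, 8 bi L, 9 na: H.
  Heavy syllables in the domain: 3, 4, 6, 9. The rightmost is syllable 9 (na:).
  → primary stress on syllable 9.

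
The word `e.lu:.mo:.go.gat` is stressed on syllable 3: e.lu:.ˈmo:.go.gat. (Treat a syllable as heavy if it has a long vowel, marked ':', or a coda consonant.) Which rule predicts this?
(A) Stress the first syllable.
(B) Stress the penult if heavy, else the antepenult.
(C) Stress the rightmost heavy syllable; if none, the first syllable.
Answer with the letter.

Rule A → syllable 1 (observed: 3).
Rule B → syllable 3 ✓.
Rule C → syllable 5 (observed: 3).

B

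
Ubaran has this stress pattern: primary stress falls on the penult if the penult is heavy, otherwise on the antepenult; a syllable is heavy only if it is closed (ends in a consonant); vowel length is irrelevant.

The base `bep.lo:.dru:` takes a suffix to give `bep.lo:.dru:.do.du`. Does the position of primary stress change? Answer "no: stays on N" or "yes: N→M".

yes: 1→3

Base `bep.lo:.dru:` (3 syllables):
  Weights: 1 bep H, 2 lo: L, 3 dru: L.
  The penult (syllable 2, lo:) is light, so stress falls on the antepenult (syllable 1, bep).
  → primary stress on syllable 1.
Suffixed `bep.lo:.dru:.do.du` (5 syllables):
  Weights: 3 dru: L, 4 do L, 5 du L.
  The penult (syllable 4, do) is light, so stress falls on the antepenult (syllable 3, dru:).
  → primary stress on syllable 3.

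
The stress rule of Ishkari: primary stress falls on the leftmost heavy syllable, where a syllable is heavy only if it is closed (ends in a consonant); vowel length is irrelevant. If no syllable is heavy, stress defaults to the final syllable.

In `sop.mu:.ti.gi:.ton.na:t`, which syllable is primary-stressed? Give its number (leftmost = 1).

Weights: 1 sop H, 2 mu: L, 3 ti L, 4 gi: L, 5 ton H, 6 na:t H.
Heavy syllables in the domain: 1, 5, 6. The leftmost is syllable 1 (sop).
Primary stress: syllable 1 → ˈsop.mu:.ti.gi:.ton.na:t.

1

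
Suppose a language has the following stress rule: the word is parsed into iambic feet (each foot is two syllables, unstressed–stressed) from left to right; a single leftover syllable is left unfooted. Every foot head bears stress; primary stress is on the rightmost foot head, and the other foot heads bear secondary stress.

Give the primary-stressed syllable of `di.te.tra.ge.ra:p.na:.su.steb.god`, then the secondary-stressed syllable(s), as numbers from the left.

Parse left to right into iambic (σˈσ) feet: (di.ˈte) (tra.ˈge) (ra:p.ˈna:) (su.ˈsteb) god. Syllable 9 is left unfooted.
Foot heads (stressed positions): 2, 4, 6, 8.
End Rule Rightmost: primary stress on the rightmost head = syllable 8.
Secondary stress on 2, 4, 6: di.ˌte.tra.ˌge.ra:p.ˌna:.su.ˈsteb.god.

primary 8, secondary 2, 4, 6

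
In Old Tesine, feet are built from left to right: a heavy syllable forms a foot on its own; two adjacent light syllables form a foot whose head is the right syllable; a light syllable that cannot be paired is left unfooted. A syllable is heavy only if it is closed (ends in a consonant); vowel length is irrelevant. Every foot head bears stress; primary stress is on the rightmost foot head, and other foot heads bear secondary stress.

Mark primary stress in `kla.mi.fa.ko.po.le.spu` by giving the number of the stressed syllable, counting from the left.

6

Weights: 1 kla L, 2 mi L, 3 fa L, 4 ko L, 5 po L, 6 le L, 7 spu L.
Parse left to right (heavy = foot alone; LL = one foot; stranded L unfooted): (kla.ˈmi) (fa.ˈko) (po.ˈle) spu.
Foot heads: 2, 4, 6.
Primary stress on the rightmost head = syllable 6.
Primary stress: syllable 6 → kla.mi.fa.ko.po.ˈle.spu.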